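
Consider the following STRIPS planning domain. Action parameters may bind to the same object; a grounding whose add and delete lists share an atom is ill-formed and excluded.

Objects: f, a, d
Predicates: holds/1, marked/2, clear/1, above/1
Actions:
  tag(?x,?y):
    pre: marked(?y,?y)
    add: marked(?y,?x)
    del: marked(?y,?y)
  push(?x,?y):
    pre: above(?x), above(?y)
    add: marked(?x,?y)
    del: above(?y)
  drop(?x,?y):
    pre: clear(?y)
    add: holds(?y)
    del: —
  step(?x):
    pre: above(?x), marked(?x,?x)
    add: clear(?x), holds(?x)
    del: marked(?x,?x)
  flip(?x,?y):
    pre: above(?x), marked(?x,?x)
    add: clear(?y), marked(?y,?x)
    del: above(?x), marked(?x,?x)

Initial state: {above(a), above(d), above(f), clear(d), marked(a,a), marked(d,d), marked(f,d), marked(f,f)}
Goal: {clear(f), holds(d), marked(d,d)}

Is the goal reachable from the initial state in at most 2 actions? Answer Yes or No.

1. drop(f,d)  →  {above(a), above(d), above(f), clear(d), holds(d), marked(a,a), marked(d,d), marked(f,d), marked(f,f)}
2. step(f)  →  {above(a), above(d), above(f), clear(d), clear(f), holds(d), holds(f), marked(a,a), marked(d,d), marked(f,d)}
optimal plan length = 2; 2 ≤ 2

Yes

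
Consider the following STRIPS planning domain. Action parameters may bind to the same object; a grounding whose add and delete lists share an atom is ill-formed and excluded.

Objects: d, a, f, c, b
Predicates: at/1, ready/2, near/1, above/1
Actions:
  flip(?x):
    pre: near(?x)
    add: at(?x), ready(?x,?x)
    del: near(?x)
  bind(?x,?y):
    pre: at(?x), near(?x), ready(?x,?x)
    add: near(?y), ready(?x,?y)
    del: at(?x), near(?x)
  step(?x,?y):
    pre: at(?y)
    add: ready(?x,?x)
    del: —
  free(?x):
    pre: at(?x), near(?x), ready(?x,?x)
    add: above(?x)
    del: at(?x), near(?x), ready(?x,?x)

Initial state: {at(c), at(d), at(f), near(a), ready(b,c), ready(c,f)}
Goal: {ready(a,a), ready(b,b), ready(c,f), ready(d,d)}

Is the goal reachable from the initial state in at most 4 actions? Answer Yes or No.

1. flip(a)  →  {at(a), at(c), at(d), at(f), ready(a,a), ready(b,c), ready(c,f)}
2. step(d,d)  →  {at(a), at(c), at(d), at(f), ready(a,a), ready(b,c), ready(c,f), ready(d,d)}
3. step(b,d)  →  {at(a), at(c), at(d), at(f), ready(a,a), ready(b,b), ready(b,c), ready(c,f), ready(d,d)}
optimal plan length = 3; 3 ≤ 4

Yes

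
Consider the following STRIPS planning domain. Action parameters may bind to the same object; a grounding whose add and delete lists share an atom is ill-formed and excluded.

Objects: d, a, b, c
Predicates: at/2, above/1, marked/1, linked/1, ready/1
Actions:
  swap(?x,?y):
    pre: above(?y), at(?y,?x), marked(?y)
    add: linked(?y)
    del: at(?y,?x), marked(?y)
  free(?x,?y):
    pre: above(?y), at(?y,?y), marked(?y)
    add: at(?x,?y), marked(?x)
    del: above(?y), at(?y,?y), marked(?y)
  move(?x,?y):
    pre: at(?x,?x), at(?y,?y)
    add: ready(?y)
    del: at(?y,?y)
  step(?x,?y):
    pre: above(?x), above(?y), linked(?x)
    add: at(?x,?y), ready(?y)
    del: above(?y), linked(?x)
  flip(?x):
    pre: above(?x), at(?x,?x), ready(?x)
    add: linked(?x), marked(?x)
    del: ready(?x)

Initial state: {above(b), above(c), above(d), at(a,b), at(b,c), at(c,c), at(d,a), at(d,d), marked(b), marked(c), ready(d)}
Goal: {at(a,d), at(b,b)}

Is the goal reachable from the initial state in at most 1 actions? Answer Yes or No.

1. swap(c,b)  →  {above(b), above(c), above(d), at(a,b), at(c,c), at(d,a), at(d,d), linked(b), marked(c), ready(d)}
2. free(d,c)  →  {above(b), above(d), at(a,b), at(d,a), at(d,c), at(d,d), linked(b), marked(d), ready(d)}
3. free(a,d)  →  {above(b), at(a,b), at(a,d), at(d,a), at(d,c), linked(b), marked(a), ready(d)}
4. step(b,b)  →  {at(a,b), at(a,d), at(b,b), at(d,a), at(d,c), marked(a), ready(b), ready(d)}
optimal plan length = 4; 4 > 1

No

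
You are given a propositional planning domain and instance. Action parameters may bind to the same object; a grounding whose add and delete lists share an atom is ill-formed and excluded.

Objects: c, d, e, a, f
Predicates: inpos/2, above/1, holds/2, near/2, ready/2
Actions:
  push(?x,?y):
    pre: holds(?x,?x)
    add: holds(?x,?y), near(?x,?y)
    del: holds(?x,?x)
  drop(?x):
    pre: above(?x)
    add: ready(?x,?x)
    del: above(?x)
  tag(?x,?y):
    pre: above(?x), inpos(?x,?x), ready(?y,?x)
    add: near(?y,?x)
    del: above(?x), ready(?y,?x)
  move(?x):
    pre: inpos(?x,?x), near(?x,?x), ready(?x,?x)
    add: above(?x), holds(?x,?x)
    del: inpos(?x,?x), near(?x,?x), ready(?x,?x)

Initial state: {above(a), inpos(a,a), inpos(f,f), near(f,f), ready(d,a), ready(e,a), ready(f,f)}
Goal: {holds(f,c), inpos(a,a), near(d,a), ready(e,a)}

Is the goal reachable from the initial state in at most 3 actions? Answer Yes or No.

1. tag(a,d)  →  {inpos(a,a), inpos(f,f), near(d,a), near(f,f), ready(e,a), ready(f,f)}
2. move(f)  →  {above(f), holds(f,f), inpos(a,a), near(d,a), ready(e,a)}
3. push(f,c)  →  {above(f), holds(f,c), inpos(a,a), near(d,a), near(f,c), ready(e,a)}
optimal plan length = 3; 3 ≤ 3

Yes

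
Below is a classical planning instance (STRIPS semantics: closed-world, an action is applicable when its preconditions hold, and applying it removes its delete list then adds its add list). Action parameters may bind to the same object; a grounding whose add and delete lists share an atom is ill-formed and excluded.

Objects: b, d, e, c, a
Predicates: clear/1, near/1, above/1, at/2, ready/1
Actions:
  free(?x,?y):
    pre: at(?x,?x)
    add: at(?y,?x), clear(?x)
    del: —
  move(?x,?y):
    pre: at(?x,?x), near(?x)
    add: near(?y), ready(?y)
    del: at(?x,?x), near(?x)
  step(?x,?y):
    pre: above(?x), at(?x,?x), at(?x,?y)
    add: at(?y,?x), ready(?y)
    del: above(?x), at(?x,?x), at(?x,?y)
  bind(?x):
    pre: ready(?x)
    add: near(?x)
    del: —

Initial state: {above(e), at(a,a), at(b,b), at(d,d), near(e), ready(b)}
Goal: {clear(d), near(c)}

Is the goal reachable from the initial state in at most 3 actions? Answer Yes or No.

1. free(d,b)  →  {above(e), at(a,a), at(b,b), at(b,d), at(d,d), clear(d), near(e), ready(b)}
2. bind(b)  →  {above(e), at(a,a), at(b,b), at(b,d), at(d,d), clear(d), near(b), near(e), ready(b)}
3. move(b,c)  →  {above(e), at(a,a), at(b,d), at(d,d), clear(d), near(c), near(e), ready(b), ready(c)}
optimal plan length = 3; 3 ≤ 3

Yes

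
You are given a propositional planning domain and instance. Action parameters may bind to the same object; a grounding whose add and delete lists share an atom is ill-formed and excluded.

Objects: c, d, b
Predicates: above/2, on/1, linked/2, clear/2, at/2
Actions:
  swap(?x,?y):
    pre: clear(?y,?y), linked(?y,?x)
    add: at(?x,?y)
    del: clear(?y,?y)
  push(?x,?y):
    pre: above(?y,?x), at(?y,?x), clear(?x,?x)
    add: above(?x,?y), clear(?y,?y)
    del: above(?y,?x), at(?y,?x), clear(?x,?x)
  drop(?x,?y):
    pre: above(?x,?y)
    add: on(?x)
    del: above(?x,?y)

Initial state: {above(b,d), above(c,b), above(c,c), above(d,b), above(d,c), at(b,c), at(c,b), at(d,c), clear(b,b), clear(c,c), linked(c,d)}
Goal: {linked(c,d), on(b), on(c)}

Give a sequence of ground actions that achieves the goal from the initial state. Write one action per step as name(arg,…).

drop(c,c); drop(b,d)

1. drop(c,c)  →  {above(b,d), above(c,b), above(d,b), above(d,c), at(b,c), at(c,b), at(d,c), clear(b,b), clear(c,c), linked(c,d), on(c)}
2. drop(b,d)  →  {above(c,b), above(d,b), above(d,c), at(b,c), at(c,b), at(d,c), clear(b,b), clear(c,c), linked(c,d), on(b), on(c)}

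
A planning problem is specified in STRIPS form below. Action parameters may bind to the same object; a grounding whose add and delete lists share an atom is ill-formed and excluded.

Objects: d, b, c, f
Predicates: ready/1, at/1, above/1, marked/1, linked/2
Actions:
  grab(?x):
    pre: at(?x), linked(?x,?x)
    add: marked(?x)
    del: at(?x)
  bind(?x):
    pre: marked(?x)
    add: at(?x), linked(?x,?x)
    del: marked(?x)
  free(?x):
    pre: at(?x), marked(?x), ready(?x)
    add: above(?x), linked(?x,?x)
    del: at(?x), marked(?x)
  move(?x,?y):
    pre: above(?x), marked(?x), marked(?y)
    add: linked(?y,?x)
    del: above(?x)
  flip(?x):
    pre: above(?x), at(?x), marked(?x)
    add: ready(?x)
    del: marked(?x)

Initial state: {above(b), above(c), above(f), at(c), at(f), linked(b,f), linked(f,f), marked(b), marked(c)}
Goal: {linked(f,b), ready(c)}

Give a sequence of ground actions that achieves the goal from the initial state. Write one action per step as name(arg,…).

grab(f); move(b,f); flip(c)

1. grab(f)  →  {above(b), above(c), above(f), at(c), linked(b,f), linked(f,f), marked(b), marked(c), marked(f)}
2. move(b,f)  →  {above(c), above(f), at(c), linked(b,f), linked(f,b), linked(f,f), marked(b), marked(c), marked(f)}
3. flip(c)  →  {above(c), above(f), at(c), linked(b,f), linked(f,b), linked(f,f), marked(b), marked(f), ready(c)}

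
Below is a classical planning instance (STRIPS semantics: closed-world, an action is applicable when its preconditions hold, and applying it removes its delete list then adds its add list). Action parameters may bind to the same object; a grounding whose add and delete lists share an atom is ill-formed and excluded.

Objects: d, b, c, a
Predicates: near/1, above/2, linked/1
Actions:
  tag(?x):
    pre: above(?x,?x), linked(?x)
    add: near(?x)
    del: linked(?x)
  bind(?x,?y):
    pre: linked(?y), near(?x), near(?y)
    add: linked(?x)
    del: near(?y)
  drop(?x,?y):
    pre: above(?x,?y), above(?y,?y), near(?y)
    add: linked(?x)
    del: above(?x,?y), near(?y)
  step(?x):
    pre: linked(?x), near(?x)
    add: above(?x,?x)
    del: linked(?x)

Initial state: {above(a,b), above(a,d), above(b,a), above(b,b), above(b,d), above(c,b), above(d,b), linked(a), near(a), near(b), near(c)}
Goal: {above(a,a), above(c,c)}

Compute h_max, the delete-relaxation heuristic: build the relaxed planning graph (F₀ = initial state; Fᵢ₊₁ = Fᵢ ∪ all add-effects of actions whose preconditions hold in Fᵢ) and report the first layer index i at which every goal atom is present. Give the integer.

F0 = init (11 atoms)
F1 = F0 ∪ {above(a,a), linked(b), linked(c), linked(d)}  (15 atoms)
F2 = F1 ∪ {above(c,c)}  (16 atoms)
goal ⊆ F2  ⇒  h_max = 2

2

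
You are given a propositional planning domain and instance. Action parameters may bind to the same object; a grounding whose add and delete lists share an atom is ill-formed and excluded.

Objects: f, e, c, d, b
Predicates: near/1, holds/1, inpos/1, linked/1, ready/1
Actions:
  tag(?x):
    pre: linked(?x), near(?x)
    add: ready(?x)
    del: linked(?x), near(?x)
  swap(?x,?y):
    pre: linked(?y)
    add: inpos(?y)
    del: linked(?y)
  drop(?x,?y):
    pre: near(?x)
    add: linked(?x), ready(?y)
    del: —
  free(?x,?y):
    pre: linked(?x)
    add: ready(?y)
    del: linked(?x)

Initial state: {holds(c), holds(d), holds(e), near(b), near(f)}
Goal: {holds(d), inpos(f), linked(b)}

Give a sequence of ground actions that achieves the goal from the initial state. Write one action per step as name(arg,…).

drop(f,f); swap(f,f); drop(b,f)

1. drop(f,f)  →  {holds(c), holds(d), holds(e), linked(f), near(b), near(f), ready(f)}
2. swap(f,f)  →  {holds(c), holds(d), holds(e), inpos(f), near(b), near(f), ready(f)}
3. drop(b,f)  →  {holds(c), holds(d), holds(e), inpos(f), linked(b), near(b), near(f), ready(f)}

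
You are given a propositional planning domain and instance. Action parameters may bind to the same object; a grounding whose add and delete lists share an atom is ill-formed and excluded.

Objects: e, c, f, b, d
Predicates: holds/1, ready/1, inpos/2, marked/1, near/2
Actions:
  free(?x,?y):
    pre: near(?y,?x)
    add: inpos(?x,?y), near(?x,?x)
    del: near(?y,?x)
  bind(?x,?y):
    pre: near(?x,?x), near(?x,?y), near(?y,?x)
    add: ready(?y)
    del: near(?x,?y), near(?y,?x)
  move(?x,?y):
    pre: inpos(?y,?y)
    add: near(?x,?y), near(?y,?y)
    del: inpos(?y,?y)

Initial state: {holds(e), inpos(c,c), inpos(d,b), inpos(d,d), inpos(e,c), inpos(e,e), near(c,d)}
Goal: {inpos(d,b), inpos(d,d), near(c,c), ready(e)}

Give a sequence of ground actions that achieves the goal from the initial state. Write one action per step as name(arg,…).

1. move(e,e)  →  {holds(e), inpos(c,c), inpos(d,b), inpos(d,d), inpos(e,c), near(c,d), near(e,e)}
2. bind(e,e)  →  {holds(e), inpos(c,c), inpos(d,b), inpos(d,d), inpos(e,c), near(c,d), ready(e)}
3. move(e,c)  →  {holds(e), inpos(d,b), inpos(d,d), inpos(e,c), near(c,c), near(c,d), near(e,c), ready(e)}

move(e,e); bind(e,e); move(e,c)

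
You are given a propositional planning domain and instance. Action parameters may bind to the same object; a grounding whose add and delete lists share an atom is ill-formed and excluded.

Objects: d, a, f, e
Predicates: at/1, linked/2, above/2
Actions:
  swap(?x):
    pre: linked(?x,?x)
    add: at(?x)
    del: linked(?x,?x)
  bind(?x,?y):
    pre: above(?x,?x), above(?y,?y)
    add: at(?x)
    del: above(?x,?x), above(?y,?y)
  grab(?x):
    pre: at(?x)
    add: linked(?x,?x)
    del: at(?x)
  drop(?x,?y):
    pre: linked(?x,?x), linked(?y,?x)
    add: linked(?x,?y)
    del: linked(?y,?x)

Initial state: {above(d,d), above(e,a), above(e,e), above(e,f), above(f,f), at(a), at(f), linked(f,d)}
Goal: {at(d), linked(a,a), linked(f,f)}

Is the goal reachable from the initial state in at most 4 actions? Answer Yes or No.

Yes

1. bind(d,d)  →  {above(e,a), above(e,e), above(e,f), above(f,f), at(a), at(d), at(f), linked(f,d)}
2. grab(a)  →  {above(e,a), above(e,e), above(e,f), above(f,f), at(d), at(f), linked(a,a), linked(f,d)}
3. grab(f)  →  {above(e,a), above(e,e), above(e,f), above(f,f), at(d), linked(a,a), linked(f,d), linked(f,f)}
optimal plan length = 3; 3 ≤ 4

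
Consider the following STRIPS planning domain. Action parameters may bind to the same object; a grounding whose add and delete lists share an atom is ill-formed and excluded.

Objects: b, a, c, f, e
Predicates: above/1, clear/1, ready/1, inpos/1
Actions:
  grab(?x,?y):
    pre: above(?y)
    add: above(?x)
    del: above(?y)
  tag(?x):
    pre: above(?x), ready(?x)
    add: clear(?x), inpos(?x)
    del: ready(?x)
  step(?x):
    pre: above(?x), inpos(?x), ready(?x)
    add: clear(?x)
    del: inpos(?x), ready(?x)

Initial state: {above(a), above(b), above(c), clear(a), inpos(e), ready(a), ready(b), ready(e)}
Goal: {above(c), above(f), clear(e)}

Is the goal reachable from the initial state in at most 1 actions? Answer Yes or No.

No

1. grab(f,b)  →  {above(a), above(c), above(f), clear(a), inpos(e), ready(a), ready(b), ready(e)}
2. grab(e,a)  →  {above(c), above(e), above(f), clear(a), inpos(e), ready(a), ready(b), ready(e)}
3. tag(e)  →  {above(c), above(e), above(f), clear(a), clear(e), inpos(e), ready(a), ready(b)}
optimal plan length = 3; 3 > 1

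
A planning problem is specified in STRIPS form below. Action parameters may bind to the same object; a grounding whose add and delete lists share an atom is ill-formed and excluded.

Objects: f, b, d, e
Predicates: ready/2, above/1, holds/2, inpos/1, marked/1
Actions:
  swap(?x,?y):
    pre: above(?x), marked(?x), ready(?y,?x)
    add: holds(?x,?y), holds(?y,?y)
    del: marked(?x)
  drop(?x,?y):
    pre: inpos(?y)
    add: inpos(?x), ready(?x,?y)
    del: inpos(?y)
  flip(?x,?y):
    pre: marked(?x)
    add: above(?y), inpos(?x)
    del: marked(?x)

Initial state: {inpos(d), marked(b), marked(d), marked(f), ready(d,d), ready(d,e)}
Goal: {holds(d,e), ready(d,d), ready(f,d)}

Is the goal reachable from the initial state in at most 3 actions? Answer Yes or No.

1. drop(f,d)  →  {inpos(f), marked(b), marked(d), marked(f), ready(d,d), ready(d,e), ready(f,d)}
2. drop(d,f)  →  {inpos(d), marked(b), marked(d), marked(f), ready(d,d), ready(d,e), ready(d,f), ready(f,d)}
3. drop(e,d)  →  {inpos(e), marked(b), marked(d), marked(f), ready(d,d), ready(d,e), ready(d,f), ready(e,d), ready(f,d)}
4. flip(f,d)  →  {above(d), inpos(e), inpos(f), marked(b), marked(d), ready(d,d), ready(d,e), ready(d,f), ready(e,d), ready(f,d)}
5. swap(d,e)  →  {above(d), holds(d,e), holds(e,e), inpos(e), inpos(f), marked(b), ready(d,d), ready(d,e), ready(d,f), ready(e,d), ready(f,d)}
optimal plan length = 5; 5 > 3

No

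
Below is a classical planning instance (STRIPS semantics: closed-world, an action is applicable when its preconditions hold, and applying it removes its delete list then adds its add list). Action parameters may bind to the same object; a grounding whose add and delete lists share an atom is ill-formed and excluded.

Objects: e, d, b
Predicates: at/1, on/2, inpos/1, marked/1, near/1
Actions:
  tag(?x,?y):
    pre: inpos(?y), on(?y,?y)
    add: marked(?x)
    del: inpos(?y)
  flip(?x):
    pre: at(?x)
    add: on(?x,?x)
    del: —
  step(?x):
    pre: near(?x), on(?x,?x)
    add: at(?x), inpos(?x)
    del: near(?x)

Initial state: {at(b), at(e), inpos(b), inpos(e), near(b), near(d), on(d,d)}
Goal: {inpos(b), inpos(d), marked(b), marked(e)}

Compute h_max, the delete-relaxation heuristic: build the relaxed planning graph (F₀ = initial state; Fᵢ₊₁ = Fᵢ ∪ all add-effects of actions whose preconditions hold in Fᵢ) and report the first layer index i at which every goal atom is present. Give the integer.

2

F0 = init (7 atoms)
F1 = F0 ∪ {at(d), inpos(d), on(b,b), on(e,e)}  (11 atoms)
F2 = F1 ∪ {marked(b), marked(d), marked(e)}  (14 atoms)
goal ⊆ F2  ⇒  h_max = 2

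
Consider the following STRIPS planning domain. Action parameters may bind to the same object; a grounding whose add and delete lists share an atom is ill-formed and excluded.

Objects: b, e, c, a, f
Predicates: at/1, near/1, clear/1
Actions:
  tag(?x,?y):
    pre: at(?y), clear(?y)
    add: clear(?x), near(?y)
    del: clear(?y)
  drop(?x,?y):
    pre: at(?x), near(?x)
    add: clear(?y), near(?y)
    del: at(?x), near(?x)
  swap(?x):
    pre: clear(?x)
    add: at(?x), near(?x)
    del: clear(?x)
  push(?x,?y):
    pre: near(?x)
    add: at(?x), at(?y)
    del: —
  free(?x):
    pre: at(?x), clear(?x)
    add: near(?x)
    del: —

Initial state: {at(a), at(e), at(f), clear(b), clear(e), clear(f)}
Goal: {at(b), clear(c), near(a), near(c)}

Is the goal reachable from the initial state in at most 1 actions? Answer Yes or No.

1. tag(a,e)  →  {at(a), at(e), at(f), clear(a), clear(b), clear(f), near(e)}
2. tag(b,a)  →  {at(a), at(e), at(f), clear(b), clear(f), near(a), near(e)}
3. drop(e,c)  →  {at(a), at(f), clear(b), clear(c), clear(f), near(a), near(c)}
4. swap(b)  →  {at(a), at(b), at(f), clear(c), clear(f), near(a), near(b), near(c)}
optimal plan length = 4; 4 > 1

No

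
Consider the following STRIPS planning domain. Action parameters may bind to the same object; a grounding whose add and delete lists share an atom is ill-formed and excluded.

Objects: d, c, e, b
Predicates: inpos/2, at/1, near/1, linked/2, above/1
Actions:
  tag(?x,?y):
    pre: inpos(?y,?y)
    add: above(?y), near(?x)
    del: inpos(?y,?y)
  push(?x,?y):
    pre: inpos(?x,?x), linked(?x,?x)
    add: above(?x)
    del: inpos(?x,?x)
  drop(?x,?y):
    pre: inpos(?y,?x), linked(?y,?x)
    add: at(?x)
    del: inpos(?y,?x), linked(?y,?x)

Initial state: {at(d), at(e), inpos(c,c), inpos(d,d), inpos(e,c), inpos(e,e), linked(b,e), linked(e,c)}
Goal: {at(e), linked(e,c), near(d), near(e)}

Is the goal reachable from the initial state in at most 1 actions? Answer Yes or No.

No

1. tag(d,d)  →  {above(d), at(d), at(e), inpos(c,c), inpos(e,c), inpos(e,e), linked(b,e), linked(e,c), near(d)}
2. tag(e,c)  →  {above(c), above(d), at(d), at(e), inpos(e,c), inpos(e,e), linked(b,e), linked(e,c), near(d), near(e)}
optimal plan length = 2; 2 > 1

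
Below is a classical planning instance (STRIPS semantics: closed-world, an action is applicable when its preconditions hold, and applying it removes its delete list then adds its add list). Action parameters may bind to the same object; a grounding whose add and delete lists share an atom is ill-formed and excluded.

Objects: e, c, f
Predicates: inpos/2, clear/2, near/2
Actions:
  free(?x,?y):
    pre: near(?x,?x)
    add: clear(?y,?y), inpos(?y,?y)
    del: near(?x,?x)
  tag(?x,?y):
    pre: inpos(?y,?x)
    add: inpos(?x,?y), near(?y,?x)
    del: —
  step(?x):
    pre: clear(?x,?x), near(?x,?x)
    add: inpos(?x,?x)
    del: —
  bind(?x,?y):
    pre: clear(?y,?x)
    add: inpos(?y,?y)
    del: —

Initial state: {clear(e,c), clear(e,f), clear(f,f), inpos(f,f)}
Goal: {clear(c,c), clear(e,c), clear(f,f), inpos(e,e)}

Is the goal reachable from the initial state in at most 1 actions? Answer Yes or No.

1. tag(f,f)  →  {clear(e,c), clear(e,f), clear(f,f), inpos(f,f), near(f,f)}
2. free(f,c)  →  {clear(c,c), clear(e,c), clear(e,f), clear(f,f), inpos(c,c), inpos(f,f)}
3. bind(c,e)  →  {clear(c,c), clear(e,c), clear(e,f), clear(f,f), inpos(c,c), inpos(e,e), inpos(f,f)}
optimal plan length = 3; 3 > 1

No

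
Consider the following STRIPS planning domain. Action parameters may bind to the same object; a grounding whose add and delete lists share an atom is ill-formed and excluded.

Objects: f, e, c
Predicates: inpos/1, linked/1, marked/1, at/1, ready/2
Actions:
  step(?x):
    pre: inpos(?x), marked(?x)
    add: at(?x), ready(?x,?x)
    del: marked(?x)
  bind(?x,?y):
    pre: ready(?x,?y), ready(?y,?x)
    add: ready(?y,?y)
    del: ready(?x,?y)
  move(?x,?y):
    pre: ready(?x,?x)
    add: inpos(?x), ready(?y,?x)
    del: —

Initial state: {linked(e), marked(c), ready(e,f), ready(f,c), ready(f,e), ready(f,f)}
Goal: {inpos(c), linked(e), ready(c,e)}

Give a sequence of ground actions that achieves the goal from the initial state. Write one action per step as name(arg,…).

bind(f,e); move(f,c); bind(f,c); move(e,c); move(c,f)

1. bind(f,e)  →  {linked(e), marked(c), ready(e,e), ready(e,f), ready(f,c), ready(f,f)}
2. move(f,c)  →  {inpos(f), linked(e), marked(c), ready(c,f), ready(e,e), ready(e,f), ready(f,c), ready(f,f)}
3. bind(f,c)  →  {inpos(f), linked(e), marked(c), ready(c,c), ready(c,f), ready(e,e), ready(e,f), ready(f,f)}
4. move(e,c)  →  {inpos(e), inpos(f), linked(e), marked(c), ready(c,c), ready(c,e), ready(c,f), ready(e,e), ready(e,f), ready(f,f)}
5. move(c,f)  →  {inpos(c), inpos(e), inpos(f), linked(e), marked(c), ready(c,c), ready(c,e), ready(c,f), ready(e,e), ready(e,f), ready(f,c), ready(f,f)}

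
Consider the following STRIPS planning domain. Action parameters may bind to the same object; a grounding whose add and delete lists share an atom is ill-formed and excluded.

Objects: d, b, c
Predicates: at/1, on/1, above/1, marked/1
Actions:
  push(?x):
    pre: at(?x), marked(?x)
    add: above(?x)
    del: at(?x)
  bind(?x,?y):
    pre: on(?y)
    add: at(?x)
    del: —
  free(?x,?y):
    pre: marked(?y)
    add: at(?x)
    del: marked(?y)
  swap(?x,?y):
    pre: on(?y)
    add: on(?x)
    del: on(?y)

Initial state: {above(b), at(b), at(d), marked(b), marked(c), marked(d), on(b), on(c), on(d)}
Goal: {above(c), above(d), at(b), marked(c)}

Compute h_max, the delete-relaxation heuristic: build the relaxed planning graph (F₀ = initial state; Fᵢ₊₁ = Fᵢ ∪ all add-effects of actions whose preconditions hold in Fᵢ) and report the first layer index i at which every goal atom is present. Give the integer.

F0 = init (9 atoms)
F1 = F0 ∪ {above(d), at(c)}  (11 atoms)
F2 = F1 ∪ {above(c)}  (12 atoms)
goal ⊆ F2  ⇒  h_max = 2

2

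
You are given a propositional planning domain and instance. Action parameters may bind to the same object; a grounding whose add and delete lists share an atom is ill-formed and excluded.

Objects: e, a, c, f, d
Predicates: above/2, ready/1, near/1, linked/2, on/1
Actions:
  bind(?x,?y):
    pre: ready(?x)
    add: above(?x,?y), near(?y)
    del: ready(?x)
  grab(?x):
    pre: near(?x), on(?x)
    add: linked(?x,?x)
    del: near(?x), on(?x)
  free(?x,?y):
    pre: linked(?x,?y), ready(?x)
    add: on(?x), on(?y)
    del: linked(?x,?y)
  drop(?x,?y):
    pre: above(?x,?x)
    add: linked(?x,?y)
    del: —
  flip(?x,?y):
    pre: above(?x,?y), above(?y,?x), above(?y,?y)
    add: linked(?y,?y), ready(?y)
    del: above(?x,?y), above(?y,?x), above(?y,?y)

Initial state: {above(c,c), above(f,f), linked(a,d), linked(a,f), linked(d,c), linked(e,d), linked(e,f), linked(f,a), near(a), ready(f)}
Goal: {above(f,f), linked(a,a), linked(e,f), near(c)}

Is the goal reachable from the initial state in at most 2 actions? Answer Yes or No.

1. free(f,a)  →  {above(c,c), above(f,f), linked(a,d), linked(a,f), linked(d,c), linked(e,d), linked(e,f), near(a), on(a), on(f), ready(f)}
2. bind(f,c)  →  {above(c,c), above(f,c), above(f,f), linked(a,d), linked(a,f), linked(d,c), linked(e,d), linked(e,f), near(a), near(c), on(a), on(f)}
3. grab(a)  →  {above(c,c), above(f,c), above(f,f), linked(a,a), linked(a,d), linked(a,f), linked(d,c), linked(e,d), linked(e,f), near(c), on(f)}
optimal plan length = 3; 3 > 2

No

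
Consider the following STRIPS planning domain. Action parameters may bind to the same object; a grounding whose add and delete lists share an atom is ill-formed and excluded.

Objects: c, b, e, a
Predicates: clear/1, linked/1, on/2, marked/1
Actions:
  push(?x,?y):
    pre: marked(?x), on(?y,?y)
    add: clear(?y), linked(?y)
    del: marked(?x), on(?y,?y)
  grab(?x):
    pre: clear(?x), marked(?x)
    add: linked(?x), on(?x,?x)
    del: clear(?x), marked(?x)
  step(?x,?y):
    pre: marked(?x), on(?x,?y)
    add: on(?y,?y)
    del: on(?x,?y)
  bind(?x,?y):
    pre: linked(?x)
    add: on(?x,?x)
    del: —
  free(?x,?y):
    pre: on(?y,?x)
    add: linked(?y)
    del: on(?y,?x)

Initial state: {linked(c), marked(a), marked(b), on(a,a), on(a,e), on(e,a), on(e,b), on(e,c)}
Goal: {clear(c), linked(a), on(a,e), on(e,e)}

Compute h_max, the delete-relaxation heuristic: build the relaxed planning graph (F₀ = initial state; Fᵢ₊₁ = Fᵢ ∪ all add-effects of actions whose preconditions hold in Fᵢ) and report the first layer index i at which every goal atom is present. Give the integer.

F0 = init (8 atoms)
F1 = F0 ∪ {clear(a), linked(a), linked(e), on(c,c), on(e,e)}  (13 atoms)
F2 = F1 ∪ {clear(c), clear(e)}  (15 atoms)
goal ⊆ F2  ⇒  h_max = 2

2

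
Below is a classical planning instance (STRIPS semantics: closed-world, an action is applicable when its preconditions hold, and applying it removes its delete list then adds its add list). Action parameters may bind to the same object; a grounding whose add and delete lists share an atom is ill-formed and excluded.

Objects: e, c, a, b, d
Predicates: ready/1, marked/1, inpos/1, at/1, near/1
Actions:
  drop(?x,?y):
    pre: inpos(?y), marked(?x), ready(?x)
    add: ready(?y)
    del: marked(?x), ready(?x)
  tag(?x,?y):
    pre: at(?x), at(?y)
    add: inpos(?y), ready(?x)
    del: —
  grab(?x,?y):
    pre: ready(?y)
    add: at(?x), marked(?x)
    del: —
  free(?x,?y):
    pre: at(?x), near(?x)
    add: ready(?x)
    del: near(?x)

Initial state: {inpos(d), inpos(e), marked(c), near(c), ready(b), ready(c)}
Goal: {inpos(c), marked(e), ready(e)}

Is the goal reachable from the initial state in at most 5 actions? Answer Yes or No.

Yes

1. grab(e,c)  →  {at(e), inpos(d), inpos(e), marked(c), marked(e), near(c), ready(b), ready(c)}
2. grab(c,c)  →  {at(c), at(e), inpos(d), inpos(e), marked(c), marked(e), near(c), ready(b), ready(c)}
3. tag(e,c)  →  {at(c), at(e), inpos(c), inpos(d), inpos(e), marked(c), marked(e), near(c), ready(b), ready(c), ready(e)}
optimal plan length = 3; 3 ≤ 5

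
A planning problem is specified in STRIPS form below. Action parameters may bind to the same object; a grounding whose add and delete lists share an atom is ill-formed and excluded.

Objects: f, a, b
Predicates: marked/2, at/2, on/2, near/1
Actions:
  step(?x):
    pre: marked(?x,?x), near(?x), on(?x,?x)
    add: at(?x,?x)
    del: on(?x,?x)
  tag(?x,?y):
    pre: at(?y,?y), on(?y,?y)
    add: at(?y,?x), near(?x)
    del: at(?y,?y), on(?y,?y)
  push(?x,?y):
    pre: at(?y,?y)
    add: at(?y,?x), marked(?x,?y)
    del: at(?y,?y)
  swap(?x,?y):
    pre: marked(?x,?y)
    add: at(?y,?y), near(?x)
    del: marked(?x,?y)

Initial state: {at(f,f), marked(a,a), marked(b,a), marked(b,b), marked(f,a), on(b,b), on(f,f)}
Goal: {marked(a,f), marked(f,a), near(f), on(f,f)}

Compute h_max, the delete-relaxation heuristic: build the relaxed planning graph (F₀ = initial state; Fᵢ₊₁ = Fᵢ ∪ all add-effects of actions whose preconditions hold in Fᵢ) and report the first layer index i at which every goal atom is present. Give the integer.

1

F0 = init (7 atoms)
F1 = F0 ∪ {at(a,a), at(b,b), at(f,a), at(f,b), marked(a,f), marked(b,f), near(a), near(b), near(f)}  (16 atoms)
goal ⊆ F1  ⇒  h_max = 1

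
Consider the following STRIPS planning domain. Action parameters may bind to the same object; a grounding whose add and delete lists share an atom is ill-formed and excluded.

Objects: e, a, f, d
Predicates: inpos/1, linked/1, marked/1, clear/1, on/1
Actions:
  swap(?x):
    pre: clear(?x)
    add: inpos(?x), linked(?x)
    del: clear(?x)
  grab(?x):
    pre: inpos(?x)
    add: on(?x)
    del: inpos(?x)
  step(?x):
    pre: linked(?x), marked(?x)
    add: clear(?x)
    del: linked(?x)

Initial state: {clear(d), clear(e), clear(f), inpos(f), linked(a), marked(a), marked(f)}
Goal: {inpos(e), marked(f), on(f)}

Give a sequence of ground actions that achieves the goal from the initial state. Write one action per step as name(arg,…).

1. swap(e)  →  {clear(d), clear(f), inpos(e), inpos(f), linked(a), linked(e), marked(a), marked(f)}
2. grab(f)  →  {clear(d), clear(f), inpos(e), linked(a), linked(e), marked(a), marked(f), on(f)}

swap(e); grab(f)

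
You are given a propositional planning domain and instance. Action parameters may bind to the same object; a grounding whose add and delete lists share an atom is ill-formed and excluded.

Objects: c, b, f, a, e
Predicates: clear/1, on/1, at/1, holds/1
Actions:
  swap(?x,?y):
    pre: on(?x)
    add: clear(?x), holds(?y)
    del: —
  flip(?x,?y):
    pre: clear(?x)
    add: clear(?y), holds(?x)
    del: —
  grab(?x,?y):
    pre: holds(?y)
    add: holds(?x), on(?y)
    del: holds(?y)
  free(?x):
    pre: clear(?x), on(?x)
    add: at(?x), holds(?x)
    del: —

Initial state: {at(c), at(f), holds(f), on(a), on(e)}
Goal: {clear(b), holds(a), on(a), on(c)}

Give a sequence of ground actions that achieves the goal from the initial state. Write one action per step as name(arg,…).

swap(a,c); flip(a,b); grab(b,c)

1. swap(a,c)  →  {at(c), at(f), clear(a), holds(c), holds(f), on(a), on(e)}
2. flip(a,b)  →  {at(c), at(f), clear(a), clear(b), holds(a), holds(c), holds(f), on(a), on(e)}
3. grab(b,c)  →  {at(c), at(f), clear(a), clear(b), holds(a), holds(b), holds(f), on(a), on(c), on(e)}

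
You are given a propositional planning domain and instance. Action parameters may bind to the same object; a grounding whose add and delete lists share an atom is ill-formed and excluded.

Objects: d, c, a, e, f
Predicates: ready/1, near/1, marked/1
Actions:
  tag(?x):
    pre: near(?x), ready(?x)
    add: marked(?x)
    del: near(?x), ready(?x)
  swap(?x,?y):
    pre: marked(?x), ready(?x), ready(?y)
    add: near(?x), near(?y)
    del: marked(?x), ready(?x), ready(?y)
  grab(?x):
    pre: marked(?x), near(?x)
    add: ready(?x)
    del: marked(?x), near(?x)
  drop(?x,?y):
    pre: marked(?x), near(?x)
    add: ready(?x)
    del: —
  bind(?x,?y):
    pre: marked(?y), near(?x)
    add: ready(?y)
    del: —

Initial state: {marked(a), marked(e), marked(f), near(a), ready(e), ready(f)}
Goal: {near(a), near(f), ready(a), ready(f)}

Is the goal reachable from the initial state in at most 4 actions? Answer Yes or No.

1. swap(e,f)  →  {marked(a), marked(f), near(a), near(e), near(f)}
2. drop(a,d)  →  {marked(a), marked(f), near(a), near(e), near(f), ready(a)}
3. drop(f,d)  →  {marked(a), marked(f), near(a), near(e), near(f), ready(a), ready(f)}
optimal plan length = 3; 3 ≤ 4

Yes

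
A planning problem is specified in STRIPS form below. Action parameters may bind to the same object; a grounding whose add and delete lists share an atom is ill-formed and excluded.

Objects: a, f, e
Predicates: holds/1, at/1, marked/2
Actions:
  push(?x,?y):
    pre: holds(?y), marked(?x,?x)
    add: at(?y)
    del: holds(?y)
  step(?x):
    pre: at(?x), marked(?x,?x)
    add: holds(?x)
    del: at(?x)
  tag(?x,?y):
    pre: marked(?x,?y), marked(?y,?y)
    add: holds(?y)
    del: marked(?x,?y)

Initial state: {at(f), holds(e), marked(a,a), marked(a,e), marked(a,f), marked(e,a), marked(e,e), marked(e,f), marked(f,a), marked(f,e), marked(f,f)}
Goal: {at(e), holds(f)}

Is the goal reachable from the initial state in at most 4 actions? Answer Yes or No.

1. push(a,e)  →  {at(e), at(f), marked(a,a), marked(a,e), marked(a,f), marked(e,a), marked(e,e), marked(e,f), marked(f,a), marked(f,e), marked(f,f)}
2. step(f)  →  {at(e), holds(f), marked(a,a), marked(a,e), marked(a,f), marked(e,a), marked(e,e), marked(e,f), marked(f,a), marked(f,e), marked(f,f)}
optimal plan length = 2; 2 ≤ 4

Yes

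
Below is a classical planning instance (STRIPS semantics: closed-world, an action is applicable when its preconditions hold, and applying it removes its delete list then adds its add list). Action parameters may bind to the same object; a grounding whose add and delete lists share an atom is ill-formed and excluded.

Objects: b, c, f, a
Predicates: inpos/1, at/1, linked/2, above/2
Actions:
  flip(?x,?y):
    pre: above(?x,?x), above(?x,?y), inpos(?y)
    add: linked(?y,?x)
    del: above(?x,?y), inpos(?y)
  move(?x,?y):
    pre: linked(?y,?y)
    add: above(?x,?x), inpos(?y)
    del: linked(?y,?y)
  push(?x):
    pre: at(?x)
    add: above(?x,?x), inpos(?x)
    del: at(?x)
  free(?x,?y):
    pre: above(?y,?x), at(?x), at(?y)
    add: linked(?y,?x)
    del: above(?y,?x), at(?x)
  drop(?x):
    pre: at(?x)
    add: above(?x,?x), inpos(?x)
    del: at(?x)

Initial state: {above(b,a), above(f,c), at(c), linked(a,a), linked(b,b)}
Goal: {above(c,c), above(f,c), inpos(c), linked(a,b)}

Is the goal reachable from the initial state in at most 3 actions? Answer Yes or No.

1. move(b,a)  →  {above(b,a), above(b,b), above(f,c), at(c), inpos(a), linked(b,b)}
2. flip(b,a)  →  {above(b,b), above(f,c), at(c), linked(a,b), linked(b,b)}
3. push(c)  →  {above(b,b), above(c,c), above(f,c), inpos(c), linked(a,b), linked(b,b)}
optimal plan length = 3; 3 ≤ 3

Yes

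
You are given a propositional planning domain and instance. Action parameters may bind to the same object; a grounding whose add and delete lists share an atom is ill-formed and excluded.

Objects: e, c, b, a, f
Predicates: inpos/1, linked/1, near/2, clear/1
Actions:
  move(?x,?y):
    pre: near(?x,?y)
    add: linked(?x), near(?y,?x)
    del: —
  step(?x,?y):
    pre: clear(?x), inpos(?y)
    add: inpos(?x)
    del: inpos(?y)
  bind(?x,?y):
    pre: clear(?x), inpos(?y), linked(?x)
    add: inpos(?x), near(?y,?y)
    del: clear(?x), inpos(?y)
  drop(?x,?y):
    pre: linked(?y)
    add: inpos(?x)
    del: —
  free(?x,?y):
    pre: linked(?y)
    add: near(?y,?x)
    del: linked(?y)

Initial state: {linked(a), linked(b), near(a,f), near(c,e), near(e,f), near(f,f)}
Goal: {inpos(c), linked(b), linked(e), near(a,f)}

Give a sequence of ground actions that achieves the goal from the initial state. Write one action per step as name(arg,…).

1. move(e,f)  →  {linked(a), linked(b), linked(e), near(a,f), near(c,e), near(e,f), near(f,e), near(f,f)}
2. drop(c,e)  →  {inpos(c), linked(a), linked(b), linked(e), near(a,f), near(c,e), near(e,f), near(f,e), near(f,f)}

move(e,f); drop(c,e)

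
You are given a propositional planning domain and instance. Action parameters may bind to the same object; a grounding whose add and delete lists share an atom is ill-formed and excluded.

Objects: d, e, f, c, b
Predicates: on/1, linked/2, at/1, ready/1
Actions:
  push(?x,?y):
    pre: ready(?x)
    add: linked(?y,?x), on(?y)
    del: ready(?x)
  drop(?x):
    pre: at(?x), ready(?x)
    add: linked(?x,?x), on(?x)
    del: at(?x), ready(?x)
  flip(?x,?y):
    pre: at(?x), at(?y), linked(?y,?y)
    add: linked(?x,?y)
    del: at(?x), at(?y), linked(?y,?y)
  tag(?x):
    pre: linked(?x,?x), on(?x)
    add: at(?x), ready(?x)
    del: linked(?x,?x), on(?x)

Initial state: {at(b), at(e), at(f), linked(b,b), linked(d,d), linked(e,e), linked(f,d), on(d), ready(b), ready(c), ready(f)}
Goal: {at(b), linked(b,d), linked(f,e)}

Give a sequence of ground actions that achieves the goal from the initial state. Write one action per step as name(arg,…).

flip(f,e); tag(d); push(d,b)

1. flip(f,e)  →  {at(b), linked(b,b), linked(d,d), linked(f,d), linked(f,e), on(d), ready(b), ready(c), ready(f)}
2. tag(d)  →  {at(b), at(d), linked(b,b), linked(f,d), linked(f,e), ready(b), ready(c), ready(d), ready(f)}
3. push(d,b)  →  {at(b), at(d), linked(b,b), linked(b,d), linked(f,d), linked(f,e), on(b), ready(b), ready(c), ready(f)}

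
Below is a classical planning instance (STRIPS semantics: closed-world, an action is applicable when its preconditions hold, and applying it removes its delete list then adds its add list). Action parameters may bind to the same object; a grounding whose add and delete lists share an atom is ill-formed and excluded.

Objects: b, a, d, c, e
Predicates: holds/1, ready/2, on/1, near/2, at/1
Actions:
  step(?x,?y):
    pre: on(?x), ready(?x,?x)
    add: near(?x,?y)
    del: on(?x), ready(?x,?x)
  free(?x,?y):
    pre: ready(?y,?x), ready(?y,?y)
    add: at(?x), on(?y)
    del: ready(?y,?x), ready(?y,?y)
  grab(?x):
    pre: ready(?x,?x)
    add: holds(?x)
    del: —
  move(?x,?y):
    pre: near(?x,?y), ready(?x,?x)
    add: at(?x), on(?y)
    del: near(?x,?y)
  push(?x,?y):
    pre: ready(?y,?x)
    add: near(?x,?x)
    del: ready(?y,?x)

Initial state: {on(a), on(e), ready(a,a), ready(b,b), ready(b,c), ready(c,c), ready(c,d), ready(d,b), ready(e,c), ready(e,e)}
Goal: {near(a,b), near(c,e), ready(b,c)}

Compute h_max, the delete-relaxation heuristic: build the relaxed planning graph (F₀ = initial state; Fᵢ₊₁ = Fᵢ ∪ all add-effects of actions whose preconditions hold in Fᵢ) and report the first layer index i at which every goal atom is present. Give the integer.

2

F0 = init (10 atoms)
F1 = F0 ∪ {at(a), at(b), at(c), at(d), at(e), holds(a), holds(b), holds(c), holds(e), near(a,a), near(a,b), near(a,c), near(a,d), near(a,e), near(b,b), near(c,c), near(d,d), near(e,a), near(e,b), near(e,c), near(e,d), near(e,e), on(b), on(c)}  (34 atoms)
F2 = F1 ∪ {near(b,a), near(b,c), near(b,d), near(b,e), near(c,a), near(c,b), near(c,d), near(c,e), on(d)}  (43 atoms)
goal ⊆ F2  ⇒  h_max = 2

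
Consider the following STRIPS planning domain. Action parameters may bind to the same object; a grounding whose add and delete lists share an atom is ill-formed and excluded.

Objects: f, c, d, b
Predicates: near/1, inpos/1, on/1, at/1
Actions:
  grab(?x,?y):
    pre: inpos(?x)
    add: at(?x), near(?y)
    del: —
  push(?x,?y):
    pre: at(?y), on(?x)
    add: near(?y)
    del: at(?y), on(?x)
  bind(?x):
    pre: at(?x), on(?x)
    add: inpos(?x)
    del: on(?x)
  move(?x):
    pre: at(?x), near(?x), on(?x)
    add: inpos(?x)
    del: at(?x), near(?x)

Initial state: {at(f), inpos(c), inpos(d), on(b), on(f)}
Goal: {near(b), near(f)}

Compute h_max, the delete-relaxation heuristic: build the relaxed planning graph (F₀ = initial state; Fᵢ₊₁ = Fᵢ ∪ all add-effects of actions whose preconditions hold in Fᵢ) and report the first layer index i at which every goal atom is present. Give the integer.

F0 = init (5 atoms)
F1 = F0 ∪ {at(c), at(d), inpos(f), near(b), near(c), near(d), near(f)}  (12 atoms)
goal ⊆ F1  ⇒  h_max = 1

1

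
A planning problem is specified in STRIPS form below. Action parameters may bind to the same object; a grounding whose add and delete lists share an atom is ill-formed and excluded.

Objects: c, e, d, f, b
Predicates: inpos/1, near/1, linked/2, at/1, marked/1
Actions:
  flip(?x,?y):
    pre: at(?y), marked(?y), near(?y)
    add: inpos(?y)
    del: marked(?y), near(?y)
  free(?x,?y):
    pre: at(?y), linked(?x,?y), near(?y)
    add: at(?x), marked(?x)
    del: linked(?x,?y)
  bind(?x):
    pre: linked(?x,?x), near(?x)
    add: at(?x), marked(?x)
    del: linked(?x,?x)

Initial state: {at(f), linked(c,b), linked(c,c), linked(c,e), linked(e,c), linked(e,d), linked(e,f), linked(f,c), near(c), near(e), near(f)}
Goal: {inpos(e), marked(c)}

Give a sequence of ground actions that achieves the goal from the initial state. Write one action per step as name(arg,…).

free(e,f); flip(c,e); bind(c)

1. free(e,f)  →  {at(e), at(f), linked(c,b), linked(c,c), linked(c,e), linked(e,c), linked(e,d), linked(f,c), marked(e), near(c), near(e), near(f)}
2. flip(c,e)  →  {at(e), at(f), inpos(e), linked(c,b), linked(c,c), linked(c,e), linked(e,c), linked(e,d), linked(f,c), near(c), near(f)}
3. bind(c)  →  {at(c), at(e), at(f), inpos(e), linked(c,b), linked(c,e), linked(e,c), linked(e,d), linked(f,c), marked(c), near(c), near(f)}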